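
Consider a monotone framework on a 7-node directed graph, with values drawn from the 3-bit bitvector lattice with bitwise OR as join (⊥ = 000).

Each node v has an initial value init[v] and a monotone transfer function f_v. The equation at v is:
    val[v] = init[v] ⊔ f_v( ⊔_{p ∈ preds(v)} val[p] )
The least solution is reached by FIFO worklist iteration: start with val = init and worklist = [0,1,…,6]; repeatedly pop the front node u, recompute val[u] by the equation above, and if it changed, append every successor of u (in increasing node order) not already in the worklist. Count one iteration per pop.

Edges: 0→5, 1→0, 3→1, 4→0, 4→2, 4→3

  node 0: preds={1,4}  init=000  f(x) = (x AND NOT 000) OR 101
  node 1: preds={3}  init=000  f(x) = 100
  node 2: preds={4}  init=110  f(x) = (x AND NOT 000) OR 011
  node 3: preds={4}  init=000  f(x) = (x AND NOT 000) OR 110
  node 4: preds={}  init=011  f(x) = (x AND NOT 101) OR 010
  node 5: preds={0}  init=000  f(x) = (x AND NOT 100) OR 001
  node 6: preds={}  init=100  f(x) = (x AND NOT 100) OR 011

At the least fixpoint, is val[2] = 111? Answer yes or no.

yes

Worklist (9 pops):
  #1 pop 0: in=011 → 111 (was 000); enqueue []
  #2 pop 1: in=000 → 100 (was 000); enqueue [0]
  #3 pop 2: in=011 → 111 (was 110); enqueue []
  #4 pop 3: in=011 → 111 (was 000); enqueue [1]
  #5 pop 4: in=000 → 011 (no change)
  #6 pop 5: in=111 → 011 (was 000); enqueue []
  #7 pop 6: in=000 → 111 (was 100); enqueue []
  #8 pop 0: in=111 → 111 (no change)
  #9 pop 1: in=111 → 100 (no change)

Fixpoint:
  val[0] = 111
  val[1] = 100
  val[2] = 111
  val[3] = 111
  val[4] = 011
  val[5] = 011
  val[6] = 111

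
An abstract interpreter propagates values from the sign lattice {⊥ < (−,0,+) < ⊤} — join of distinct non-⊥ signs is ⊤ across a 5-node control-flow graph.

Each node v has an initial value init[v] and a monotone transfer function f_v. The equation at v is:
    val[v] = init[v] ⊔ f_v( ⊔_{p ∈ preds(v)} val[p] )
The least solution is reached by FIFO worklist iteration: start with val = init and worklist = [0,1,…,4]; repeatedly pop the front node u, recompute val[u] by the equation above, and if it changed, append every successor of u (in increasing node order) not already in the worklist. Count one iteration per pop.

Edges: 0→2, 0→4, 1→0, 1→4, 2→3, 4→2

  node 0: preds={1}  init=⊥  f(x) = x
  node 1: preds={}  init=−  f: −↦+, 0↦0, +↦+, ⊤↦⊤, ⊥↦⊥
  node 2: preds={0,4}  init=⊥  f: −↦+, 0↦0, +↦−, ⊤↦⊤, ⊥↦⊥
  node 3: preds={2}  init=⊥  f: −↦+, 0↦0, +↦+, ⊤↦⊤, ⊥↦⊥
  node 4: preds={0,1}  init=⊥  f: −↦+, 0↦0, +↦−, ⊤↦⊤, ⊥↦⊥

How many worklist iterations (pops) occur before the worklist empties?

7

Trace (7 dequeues):
  [1] u=0 | in − | out − | prev ⊥ | push {}
  [2] u=1 | in ⊥ | out − | ==
  [3] u=2 | in − | out + | prev ⊥ | push {}
  [4] u=3 | in + | out + | prev ⊥ | push {}
  [5] u=4 | in − | out + | prev ⊥ | push {2}
  [6] u=2 | in ⊤ | out ⊤ | prev + | push {3}
  [7] u=3 | in ⊤ | out ⊤ | prev + | push {}

Converged values:
  [0] −
  [1] −
  [2] ⊤
  [3] ⊤
  [4] +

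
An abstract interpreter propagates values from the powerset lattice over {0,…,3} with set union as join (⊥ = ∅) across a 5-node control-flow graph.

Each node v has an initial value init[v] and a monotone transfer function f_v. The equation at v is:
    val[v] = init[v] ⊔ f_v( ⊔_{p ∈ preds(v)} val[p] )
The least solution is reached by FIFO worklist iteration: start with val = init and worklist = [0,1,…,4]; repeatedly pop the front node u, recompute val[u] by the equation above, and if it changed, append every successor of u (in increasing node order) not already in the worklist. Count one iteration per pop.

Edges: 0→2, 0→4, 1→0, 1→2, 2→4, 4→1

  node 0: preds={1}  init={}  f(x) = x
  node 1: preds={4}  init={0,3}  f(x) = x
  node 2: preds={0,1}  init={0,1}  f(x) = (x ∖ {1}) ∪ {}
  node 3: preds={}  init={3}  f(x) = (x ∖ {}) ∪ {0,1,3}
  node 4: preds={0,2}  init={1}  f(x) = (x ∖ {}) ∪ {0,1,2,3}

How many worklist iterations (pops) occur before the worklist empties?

Worklist (12 pops):
  #1 pop 0: in={0,3} → {0,3} (was {}); enqueue []
  #2 pop 1: in={1} → {0,1,3} (was {0,3}); enqueue [0]
  #3 pop 2: in={0,1,3} → {0,1,3} (was {0,1}); enqueue []
  #4 pop 3: in={} → {0,1,3} (was {3}); enqueue []
  #5 pop 4: in={0,1,3} → {0,1,2,3} (was {1}); enqueue [1]
  #6 pop 0: in={0,1,3} → {0,1,3} (was {0,3}); enqueue [2,4]
  #7 pop 1: in={0,1,2,3} → {0,1,2,3} (was {0,1,3}); enqueue [0]
  #8 pop 2: in={0,1,2,3} → {0,1,2,3} (was {0,1,3}); enqueue []
  #9 pop 4: in={0,1,2,3} → {0,1,2,3} (no change)
  #10 pop 0: in={0,1,2,3} → {0,1,2,3} (was {0,1,3}); enqueue [2,4]
  #11 pop 2: in={0,1,2,3} → {0,1,2,3} (no change)
  #12 pop 4: in={0,1,2,3} → {0,1,2,3} (no change)

Fixpoint:
  val[0] = {0,1,2,3}
  val[1] = {0,1,2,3}
  val[2] = {0,1,2,3}
  val[3] = {0,1,3}
  val[4] = {0,1,2,3}

12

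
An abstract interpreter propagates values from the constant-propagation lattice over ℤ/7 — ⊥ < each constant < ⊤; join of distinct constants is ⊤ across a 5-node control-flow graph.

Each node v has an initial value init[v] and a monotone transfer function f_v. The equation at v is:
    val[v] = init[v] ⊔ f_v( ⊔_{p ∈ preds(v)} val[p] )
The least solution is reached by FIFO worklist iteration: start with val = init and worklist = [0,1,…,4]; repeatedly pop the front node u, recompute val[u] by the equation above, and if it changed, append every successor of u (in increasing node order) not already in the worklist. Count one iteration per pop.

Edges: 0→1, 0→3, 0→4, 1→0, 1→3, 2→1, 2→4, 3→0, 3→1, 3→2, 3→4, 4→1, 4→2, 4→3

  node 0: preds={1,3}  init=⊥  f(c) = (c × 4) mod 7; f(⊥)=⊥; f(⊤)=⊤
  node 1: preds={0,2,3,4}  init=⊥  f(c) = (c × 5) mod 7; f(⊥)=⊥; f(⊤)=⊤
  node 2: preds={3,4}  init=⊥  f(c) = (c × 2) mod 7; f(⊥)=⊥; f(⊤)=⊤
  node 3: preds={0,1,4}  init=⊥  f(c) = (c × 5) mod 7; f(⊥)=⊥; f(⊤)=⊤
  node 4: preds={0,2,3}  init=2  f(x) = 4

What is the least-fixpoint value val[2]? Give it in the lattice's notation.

⊤

Worklist (12 pops):
  #1 pop 0: in=⊥ → ⊥ (no change)
  #2 pop 1: in=2 → 3 (was ⊥); enqueue [0]
  #3 pop 2: in=2 → 4 (was ⊥); enqueue [1]
  #4 pop 3: in=⊤ → ⊤ (was ⊥); enqueue [2]
  #5 pop 4: in=⊤ → ⊤ (was 2); enqueue [3]
  #6 pop 0: in=⊤ → ⊤ (was ⊥); enqueue [4]
  #7 pop 1: in=⊤ → ⊤ (was 3); enqueue [0]
  #8 pop 2: in=⊤ → ⊤ (was 4); enqueue [1]
  #9 pop 3: in=⊤ → ⊤ (no change)
  #10 pop 4: in=⊤ → ⊤ (no change)
  #11 pop 0: in=⊤ → ⊤ (no change)
  #12 pop 1: in=⊤ → ⊤ (no change)

Fixpoint:
  val[0] = ⊤
  val[1] = ⊤
  val[2] = ⊤
  val[3] = ⊤
  val[4] = ⊤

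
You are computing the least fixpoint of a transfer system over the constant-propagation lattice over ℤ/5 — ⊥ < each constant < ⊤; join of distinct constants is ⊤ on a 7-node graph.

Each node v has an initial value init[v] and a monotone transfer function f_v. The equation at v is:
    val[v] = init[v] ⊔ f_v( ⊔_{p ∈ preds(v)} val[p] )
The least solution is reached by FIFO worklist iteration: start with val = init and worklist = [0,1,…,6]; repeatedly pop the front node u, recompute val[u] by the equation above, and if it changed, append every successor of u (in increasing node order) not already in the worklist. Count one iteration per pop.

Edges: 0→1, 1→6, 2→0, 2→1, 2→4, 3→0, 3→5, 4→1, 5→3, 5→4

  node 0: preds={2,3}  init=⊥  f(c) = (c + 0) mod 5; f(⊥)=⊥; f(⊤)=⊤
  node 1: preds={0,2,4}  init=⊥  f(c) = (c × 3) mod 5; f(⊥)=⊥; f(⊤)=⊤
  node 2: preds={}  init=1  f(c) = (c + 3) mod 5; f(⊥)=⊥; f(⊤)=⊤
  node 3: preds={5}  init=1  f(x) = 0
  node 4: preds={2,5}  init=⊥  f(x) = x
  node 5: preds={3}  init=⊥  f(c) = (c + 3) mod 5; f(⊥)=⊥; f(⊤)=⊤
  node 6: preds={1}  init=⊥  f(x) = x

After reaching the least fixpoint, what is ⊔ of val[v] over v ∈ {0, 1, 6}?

⊤

Trace (13 dequeues):
  [1] u=0 | in 1 | out 1 | prev ⊥ | push {}
  [2] u=1 | in 1 | out 3 | prev ⊥ | push {}
  [3] u=2 | in ⊥ | out 1 | ==
  [4] u=3 | in ⊥ | out ⊤ | prev 1 | push {0}
  [5] u=4 | in 1 | out 1 | prev ⊥ | push {1}
  [6] u=5 | in ⊤ | out ⊤ | prev ⊥ | push {3,4}
  [7] u=6 | in 3 | out 3 | prev ⊥ | push {}
  [8] u=0 | in ⊤ | out ⊤ | prev 1 | push {}
  [9] u=1 | in ⊤ | out ⊤ | prev 3 | push {6}
  [10] u=3 | in ⊤ | out ⊤ | ==
  [11] u=4 | in ⊤ | out ⊤ | prev 1 | push {1}
  [12] u=6 | in ⊤ | out ⊤ | prev 3 | push {}
  [13] u=1 | in ⊤ | out ⊤ | ==

Converged values:
  [0] ⊤
  [1] ⊤
  [2] 1
  [3] ⊤
  [4] ⊤
  [5] ⊤
  [6] ⊤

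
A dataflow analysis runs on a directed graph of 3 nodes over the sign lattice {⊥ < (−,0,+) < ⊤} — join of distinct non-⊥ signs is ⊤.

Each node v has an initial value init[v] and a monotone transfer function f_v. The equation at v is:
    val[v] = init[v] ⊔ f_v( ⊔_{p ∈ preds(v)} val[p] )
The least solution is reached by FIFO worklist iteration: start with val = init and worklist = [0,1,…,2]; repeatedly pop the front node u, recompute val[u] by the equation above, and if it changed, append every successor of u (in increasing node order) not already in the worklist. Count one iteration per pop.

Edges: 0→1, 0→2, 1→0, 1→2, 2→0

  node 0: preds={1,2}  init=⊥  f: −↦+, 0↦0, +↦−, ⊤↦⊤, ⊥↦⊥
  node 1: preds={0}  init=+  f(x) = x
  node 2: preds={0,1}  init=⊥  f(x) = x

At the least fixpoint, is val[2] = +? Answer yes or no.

no

Worklist (6 pops):
  #1 pop 0: in=+ → − (was ⊥); enqueue []
  #2 pop 1: in=− → ⊤ (was +); enqueue [0]
  #3 pop 2: in=⊤ → ⊤ (was ⊥); enqueue []
  #4 pop 0: in=⊤ → ⊤ (was −); enqueue [1,2]
  #5 pop 1: in=⊤ → ⊤ (no change)
  #6 pop 2: in=⊤ → ⊤ (no change)

Fixpoint:
  val[0] = ⊤
  val[1] = ⊤
  val[2] = ⊤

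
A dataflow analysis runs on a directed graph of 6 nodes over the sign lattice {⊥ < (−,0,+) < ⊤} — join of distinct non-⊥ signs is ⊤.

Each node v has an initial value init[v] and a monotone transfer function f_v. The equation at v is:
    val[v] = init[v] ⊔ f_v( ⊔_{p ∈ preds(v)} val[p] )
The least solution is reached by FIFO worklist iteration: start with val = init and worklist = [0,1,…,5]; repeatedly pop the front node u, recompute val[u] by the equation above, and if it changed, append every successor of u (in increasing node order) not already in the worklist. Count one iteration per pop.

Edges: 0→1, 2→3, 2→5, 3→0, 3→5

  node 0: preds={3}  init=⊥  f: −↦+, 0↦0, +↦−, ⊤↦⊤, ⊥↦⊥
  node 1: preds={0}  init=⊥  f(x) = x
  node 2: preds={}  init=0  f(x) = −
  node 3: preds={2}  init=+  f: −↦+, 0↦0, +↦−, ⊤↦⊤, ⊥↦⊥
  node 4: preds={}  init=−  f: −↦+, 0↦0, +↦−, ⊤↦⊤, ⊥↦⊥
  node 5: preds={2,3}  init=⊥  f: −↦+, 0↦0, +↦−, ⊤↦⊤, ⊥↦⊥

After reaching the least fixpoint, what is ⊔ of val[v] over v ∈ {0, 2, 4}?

⊤

Trace (8 dequeues):
  [1] u=0 | in + | out − | prev ⊥ | push {}
  [2] u=1 | in − | out − | prev ⊥ | push {}
  [3] u=2 | in ⊥ | out ⊤ | prev 0 | push {}
  [4] u=3 | in ⊤ | out ⊤ | prev + | push {0}
  [5] u=4 | in ⊥ | out − | ==
  [6] u=5 | in ⊤ | out ⊤ | prev ⊥ | push {}
  [7] u=0 | in ⊤ | out ⊤ | prev − | push {1}
  [8] u=1 | in ⊤ | out ⊤ | prev − | push {}

Converged values:
  [0] ⊤
  [1] ⊤
  [2] ⊤
  [3] ⊤
  [4] −
  [5] ⊤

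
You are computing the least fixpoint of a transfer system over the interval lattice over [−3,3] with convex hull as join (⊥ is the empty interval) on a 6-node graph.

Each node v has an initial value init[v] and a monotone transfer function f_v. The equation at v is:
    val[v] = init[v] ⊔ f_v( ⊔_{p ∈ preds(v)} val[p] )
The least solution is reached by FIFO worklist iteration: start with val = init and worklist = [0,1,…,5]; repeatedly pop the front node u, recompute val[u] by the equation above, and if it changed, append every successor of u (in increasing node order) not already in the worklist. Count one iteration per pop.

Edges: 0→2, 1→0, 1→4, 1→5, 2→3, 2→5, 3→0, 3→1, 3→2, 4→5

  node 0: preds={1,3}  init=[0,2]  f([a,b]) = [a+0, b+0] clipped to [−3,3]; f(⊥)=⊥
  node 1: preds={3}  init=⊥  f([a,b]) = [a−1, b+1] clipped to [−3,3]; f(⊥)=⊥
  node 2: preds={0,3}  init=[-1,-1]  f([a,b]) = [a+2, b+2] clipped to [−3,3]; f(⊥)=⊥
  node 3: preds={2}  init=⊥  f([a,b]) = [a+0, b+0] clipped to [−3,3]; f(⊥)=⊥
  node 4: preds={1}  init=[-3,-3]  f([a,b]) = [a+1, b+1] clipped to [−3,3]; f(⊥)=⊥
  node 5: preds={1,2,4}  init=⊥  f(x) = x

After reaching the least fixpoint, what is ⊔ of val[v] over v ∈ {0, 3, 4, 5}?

Trace (13 dequeues):
  [1] u=0 | in ⊥ | out [0,2] | ==
  [2] u=1 | in ⊥ | out ⊥ | ==
  [3] u=2 | in [0,2] | out [-1,3] | prev [-1,-1] | push {}
  [4] u=3 | in [-1,3] | out [-1,3] | prev ⊥ | push {0,1,2}
  [5] u=4 | in ⊥ | out [-3,-3] | ==
  [6] u=5 | in [-3,3] | out [-3,3] | prev ⊥ | push {}
  [7] u=0 | in [-1,3] | out [-1,3] | prev [0,2] | push {}
  [8] u=1 | in [-1,3] | out [-2,3] | prev ⊥ | push {0,4,5}
  [9] u=2 | in [-1,3] | out [-1,3] | ==
  [10] u=0 | in [-2,3] | out [-2,3] | prev [-1,3] | push {2}
  [11] u=4 | in [-2,3] | out [-3,3] | prev [-3,-3] | push {}
  [12] u=5 | in [-3,3] | out [-3,3] | ==
  [13] u=2 | in [-2,3] | out [-1,3] | ==

Converged values:
  [0] [-2,3]
  [1] [-2,3]
  [2] [-1,3]
  [3] [-1,3]
  [4] [-3,3]
  [5] [-3,3]

[-3,3]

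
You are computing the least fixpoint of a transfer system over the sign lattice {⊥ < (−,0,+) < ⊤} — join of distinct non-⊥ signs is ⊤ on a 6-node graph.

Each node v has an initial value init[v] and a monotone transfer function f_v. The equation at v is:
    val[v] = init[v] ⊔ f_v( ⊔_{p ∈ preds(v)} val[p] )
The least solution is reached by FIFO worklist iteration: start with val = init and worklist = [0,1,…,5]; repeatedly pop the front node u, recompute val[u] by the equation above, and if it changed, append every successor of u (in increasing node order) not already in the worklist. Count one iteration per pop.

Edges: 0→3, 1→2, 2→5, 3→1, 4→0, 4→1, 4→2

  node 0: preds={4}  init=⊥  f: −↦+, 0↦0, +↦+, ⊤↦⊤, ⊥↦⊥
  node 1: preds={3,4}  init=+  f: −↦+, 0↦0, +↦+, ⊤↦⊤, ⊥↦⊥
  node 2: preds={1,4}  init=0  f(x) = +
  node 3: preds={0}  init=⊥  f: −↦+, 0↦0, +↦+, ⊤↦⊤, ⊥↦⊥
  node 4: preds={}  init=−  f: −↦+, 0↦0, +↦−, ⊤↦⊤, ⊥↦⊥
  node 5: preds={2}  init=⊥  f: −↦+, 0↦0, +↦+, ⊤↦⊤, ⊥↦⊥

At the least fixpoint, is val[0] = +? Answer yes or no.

Worklist (8 pops):
  #1 pop 0: in=− → + (was ⊥); enqueue []
  #2 pop 1: in=− → + (no change)
  #3 pop 2: in=⊤ → ⊤ (was 0); enqueue []
  #4 pop 3: in=+ → + (was ⊥); enqueue [1]
  #5 pop 4: in=⊥ → − (no change)
  #6 pop 5: in=⊤ → ⊤ (was ⊥); enqueue []
  #7 pop 1: in=⊤ → ⊤ (was +); enqueue [2]
  #8 pop 2: in=⊤ → ⊤ (no change)

Fixpoint:
  val[0] = +
  val[1] = ⊤
  val[2] = ⊤
  val[3] = +
  val[4] = −
  val[5] = ⊤

yes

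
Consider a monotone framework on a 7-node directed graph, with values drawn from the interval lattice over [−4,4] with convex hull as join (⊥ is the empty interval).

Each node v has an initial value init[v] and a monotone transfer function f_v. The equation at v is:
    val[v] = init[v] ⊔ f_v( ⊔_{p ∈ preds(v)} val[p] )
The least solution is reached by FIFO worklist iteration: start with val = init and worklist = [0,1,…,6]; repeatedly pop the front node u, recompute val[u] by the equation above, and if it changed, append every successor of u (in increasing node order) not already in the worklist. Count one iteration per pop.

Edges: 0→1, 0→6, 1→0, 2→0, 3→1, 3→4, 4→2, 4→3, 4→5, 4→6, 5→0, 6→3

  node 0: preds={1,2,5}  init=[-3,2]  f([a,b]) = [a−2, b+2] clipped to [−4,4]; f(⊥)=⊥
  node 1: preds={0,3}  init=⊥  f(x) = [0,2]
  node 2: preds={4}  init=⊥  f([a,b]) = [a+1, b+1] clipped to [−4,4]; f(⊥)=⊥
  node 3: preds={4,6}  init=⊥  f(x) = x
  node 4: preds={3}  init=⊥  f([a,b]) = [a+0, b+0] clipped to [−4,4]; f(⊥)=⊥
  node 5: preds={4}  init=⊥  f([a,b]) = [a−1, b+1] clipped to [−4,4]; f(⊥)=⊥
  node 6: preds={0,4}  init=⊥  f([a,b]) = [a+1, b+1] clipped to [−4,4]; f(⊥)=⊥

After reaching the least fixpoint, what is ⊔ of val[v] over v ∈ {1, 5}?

[-4,4]

Worklist (32 pops):
  #1 pop 0: in=⊥ → [-3,2] (no change)
  #2 pop 1: in=[-3,2] → [0,2] (was ⊥); enqueue [0]
  #3 pop 2: in=⊥ → ⊥ (no change)
  #4 pop 3: in=⊥ → ⊥ (no change)
  #5 pop 4: in=⊥ → ⊥ (no change)
  #6 pop 5: in=⊥ → ⊥ (no change)
  #7 pop 6: in=[-3,2] → [-2,3] (was ⊥); enqueue [3]
  #8 pop 0: in=[0,2] → [-3,4] (was [-3,2]); enqueue [1,6]
  #9 pop 3: in=[-2,3] → [-2,3] (was ⊥); enqueue [4]
  #10 pop 1: in=[-3,4] → [0,2] (no change)
  #11 pop 6: in=[-3,4] → [-2,4] (was [-2,3]); enqueue [3]
  #12 pop 4: in=[-2,3] → [-2,3] (was ⊥); enqueue [2,5,6]
  #13 pop 3: in=[-2,4] → [-2,4] (was [-2,3]); enqueue [1,4]
  #14 pop 2: in=[-2,3] → [-1,4] (was ⊥); enqueue [0]
  #15 pop 5: in=[-2,3] → [-3,4] (was ⊥); enqueue []
  #16 pop 6: in=[-3,4] → [-2,4] (no change)
  #17 pop 1: in=[-3,4] → [0,2] (no change)
  #18 pop 4: in=[-2,4] → [-2,4] (was [-2,3]); enqueue [2,3,5,6]
  #19 pop 0: in=[-3,4] → [-4,4] (was [-3,4]); enqueue [1]
  #20 pop 2: in=[-2,4] → [-1,4] (no change)
  #21 pop 3: in=[-2,4] → [-2,4] (no change)
  #22 pop 5: in=[-2,4] → [-3,4] (no change)
  #23 pop 6: in=[-4,4] → [-3,4] (was [-2,4]); enqueue [3]
  #24 pop 1: in=[-4,4] → [0,2] (no change)
  #25 pop 3: in=[-3,4] → [-3,4] (was [-2,4]); enqueue [1,4]
  #26 pop 1: in=[-4,4] → [0,2] (no change)
  #27 pop 4: in=[-3,4] → [-3,4] (was [-2,4]); enqueue [2,3,5,6]
  #28 pop 2: in=[-3,4] → [-2,4] (was [-1,4]); enqueue [0]
  #29 pop 3: in=[-3,4] → [-3,4] (no change)
  #30 pop 5: in=[-3,4] → [-4,4] (was [-3,4]); enqueue []
  #31 pop 6: in=[-4,4] → [-3,4] (no change)
  #32 pop 0: in=[-4,4] → [-4,4] (no change)

Fixpoint:
  val[0] = [-4,4]
  val[1] = [0,2]
  val[2] = [-2,4]
  val[3] = [-3,4]
  val[4] = [-3,4]
  val[5] = [-4,4]
  val[6] = [-3,4]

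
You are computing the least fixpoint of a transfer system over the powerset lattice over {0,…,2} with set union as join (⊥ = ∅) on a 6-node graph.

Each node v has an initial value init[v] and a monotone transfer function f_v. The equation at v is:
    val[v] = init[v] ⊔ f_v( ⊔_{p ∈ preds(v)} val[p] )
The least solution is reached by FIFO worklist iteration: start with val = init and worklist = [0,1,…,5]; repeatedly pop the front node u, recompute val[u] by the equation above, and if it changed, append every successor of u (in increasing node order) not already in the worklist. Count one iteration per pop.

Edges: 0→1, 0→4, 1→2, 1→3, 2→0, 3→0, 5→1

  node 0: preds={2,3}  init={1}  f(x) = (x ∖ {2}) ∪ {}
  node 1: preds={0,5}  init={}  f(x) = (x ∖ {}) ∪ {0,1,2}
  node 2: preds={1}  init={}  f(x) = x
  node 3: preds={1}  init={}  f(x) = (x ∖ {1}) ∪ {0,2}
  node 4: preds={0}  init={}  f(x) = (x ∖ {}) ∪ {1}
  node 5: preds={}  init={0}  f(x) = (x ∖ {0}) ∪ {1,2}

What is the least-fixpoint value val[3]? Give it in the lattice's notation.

Trace (9 dequeues):
  [1] u=0 | in {} | out {1} | ==
  [2] u=1 | in {0,1} | out {0,1,2} | prev {} | push {}
  [3] u=2 | in {0,1,2} | out {0,1,2} | prev {} | push {0}
  [4] u=3 | in {0,1,2} | out {0,2} | prev {} | push {}
  [5] u=4 | in {1} | out {1} | prev {} | push {}
  [6] u=5 | in {} | out {0,1,2} | prev {0} | push {1}
  [7] u=0 | in {0,1,2} | out {0,1} | prev {1} | push {4}
  [8] u=1 | in {0,1,2} | out {0,1,2} | ==
  [9] u=4 | in {0,1} | out {0,1} | prev {1} | push {}

Converged values:
  [0] {0,1}
  [1] {0,1,2}
  [2] {0,1,2}
  [3] {0,2}
  [4] {0,1}
  [5] {0,1,2}

{0,2}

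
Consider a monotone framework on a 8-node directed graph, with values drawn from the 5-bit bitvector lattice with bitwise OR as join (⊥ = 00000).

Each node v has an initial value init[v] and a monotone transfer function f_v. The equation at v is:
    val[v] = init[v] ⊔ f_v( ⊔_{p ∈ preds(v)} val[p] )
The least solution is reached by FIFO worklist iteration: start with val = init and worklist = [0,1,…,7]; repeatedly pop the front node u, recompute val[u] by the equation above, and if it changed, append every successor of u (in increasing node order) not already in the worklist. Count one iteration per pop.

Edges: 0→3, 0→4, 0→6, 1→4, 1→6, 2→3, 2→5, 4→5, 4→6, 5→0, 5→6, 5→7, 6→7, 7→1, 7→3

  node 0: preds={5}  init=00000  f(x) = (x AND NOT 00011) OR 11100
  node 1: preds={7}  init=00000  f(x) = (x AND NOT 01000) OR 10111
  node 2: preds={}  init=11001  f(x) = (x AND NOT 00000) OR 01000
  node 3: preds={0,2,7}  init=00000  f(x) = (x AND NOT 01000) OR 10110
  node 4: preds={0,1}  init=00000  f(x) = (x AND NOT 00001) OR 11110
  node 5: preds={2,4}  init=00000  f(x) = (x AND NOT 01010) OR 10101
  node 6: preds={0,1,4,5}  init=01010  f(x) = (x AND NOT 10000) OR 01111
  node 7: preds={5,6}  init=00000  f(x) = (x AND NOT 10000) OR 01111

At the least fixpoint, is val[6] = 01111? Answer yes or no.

Worklist (11 pops):
  #1 pop 0: in=00000 → 11100 (was 00000); enqueue []
  #2 pop 1: in=00000 → 10111 (was 00000); enqueue []
  #3 pop 2: in=00000 → 11001 (no change)
  #4 pop 3: in=11101 → 10111 (was 00000); enqueue []
  #5 pop 4: in=11111 → 11110 (was 00000); enqueue []
  #6 pop 5: in=11111 → 10101 (was 00000); enqueue [0]
  #7 pop 6: in=11111 → 01111 (was 01010); enqueue []
  #8 pop 7: in=11111 → 01111 (was 00000); enqueue [1,3]
  #9 pop 0: in=10101 → 11100 (no change)
  #10 pop 1: in=01111 → 10111 (no change)
  #11 pop 3: in=11111 → 10111 (no change)

Fixpoint:
  val[0] = 11100
  val[1] = 10111
  val[2] = 11001
  val[3] = 10111
  val[4] = 11110
  val[5] = 10101
  val[6] = 01111
  val[7] = 01111

yes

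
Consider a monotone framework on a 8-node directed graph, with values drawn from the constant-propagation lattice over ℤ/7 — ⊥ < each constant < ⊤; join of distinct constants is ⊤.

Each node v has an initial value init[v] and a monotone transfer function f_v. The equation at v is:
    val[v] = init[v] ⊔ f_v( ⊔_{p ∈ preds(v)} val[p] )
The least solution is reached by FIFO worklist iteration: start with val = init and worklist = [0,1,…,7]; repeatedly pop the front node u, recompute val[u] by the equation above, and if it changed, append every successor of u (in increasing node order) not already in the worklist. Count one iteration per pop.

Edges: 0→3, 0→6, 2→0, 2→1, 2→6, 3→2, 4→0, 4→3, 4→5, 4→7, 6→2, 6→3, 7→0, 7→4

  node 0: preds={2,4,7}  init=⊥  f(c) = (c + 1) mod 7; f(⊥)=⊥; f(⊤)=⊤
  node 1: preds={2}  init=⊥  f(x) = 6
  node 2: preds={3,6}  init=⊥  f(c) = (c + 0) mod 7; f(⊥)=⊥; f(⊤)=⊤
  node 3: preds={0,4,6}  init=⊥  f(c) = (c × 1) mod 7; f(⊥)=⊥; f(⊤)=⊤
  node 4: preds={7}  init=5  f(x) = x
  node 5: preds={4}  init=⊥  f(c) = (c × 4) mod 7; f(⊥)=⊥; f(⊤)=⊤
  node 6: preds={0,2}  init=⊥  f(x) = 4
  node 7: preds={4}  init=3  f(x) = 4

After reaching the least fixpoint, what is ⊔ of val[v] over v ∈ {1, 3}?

⊤

Trace (14 dequeues):
  [1] u=0 | in ⊤ | out ⊤ | prev ⊥ | push {}
  [2] u=1 | in ⊥ | out 6 | prev ⊥ | push {}
  [3] u=2 | in ⊥ | out ⊥ | ==
  [4] u=3 | in ⊤ | out ⊤ | prev ⊥ | push {2}
  [5] u=4 | in 3 | out ⊤ | prev 5 | push {0,3}
  [6] u=5 | in ⊤ | out ⊤ | prev ⊥ | push {}
  [7] u=6 | in ⊤ | out 4 | prev ⊥ | push {}
  [8] u=7 | in ⊤ | out ⊤ | prev 3 | push {4}
  [9] u=2 | in ⊤ | out ⊤ | prev ⊥ | push {1,6}
  [10] u=0 | in ⊤ | out ⊤ | ==
  [11] u=3 | in ⊤ | out ⊤ | ==
  [12] u=4 | in ⊤ | out ⊤ | ==
  [13] u=1 | in ⊤ | out 6 | ==
  [14] u=6 | in ⊤ | out 4 | ==

Converged values:
  [0] ⊤
  [1] 6
  [2] ⊤
  [3] ⊤
  [4] ⊤
  [5] ⊤
  [6] 4
  [7] ⊤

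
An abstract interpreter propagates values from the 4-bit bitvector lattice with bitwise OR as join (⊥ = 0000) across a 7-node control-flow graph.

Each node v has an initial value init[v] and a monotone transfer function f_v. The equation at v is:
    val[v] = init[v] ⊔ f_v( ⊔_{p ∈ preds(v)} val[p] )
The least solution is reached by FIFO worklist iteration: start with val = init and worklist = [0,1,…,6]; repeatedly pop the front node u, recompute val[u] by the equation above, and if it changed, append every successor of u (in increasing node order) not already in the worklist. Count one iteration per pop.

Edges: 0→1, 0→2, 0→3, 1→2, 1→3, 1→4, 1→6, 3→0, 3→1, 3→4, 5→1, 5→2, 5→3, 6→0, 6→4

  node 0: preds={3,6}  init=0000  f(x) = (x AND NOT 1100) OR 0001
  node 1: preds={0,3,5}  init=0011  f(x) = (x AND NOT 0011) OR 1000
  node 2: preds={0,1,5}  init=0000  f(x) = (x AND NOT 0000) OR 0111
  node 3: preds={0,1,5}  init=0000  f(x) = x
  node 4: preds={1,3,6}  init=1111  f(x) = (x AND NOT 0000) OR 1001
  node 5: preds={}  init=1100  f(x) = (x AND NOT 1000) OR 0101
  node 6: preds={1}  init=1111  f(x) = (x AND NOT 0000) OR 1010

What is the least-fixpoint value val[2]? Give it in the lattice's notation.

1111

Iteration log — 11 steps:
  step 1. node 0  ⊔preds=1111  new=0011  old=0000  +wl: 
  step 2. node 1  ⊔preds=1111  new=1111  old=0011  +wl: 
  step 3. node 2  ⊔preds=1111  new=1111  old=0000  +wl: 
  step 4. node 3  ⊔preds=1111  new=1111  old=0000  +wl: 0,1
  step 5. node 4  ⊔preds=1111  new=1111  stable
  step 6. node 5  ⊔preds=0000  new=1101  old=1100  +wl: 2,3
  step 7. node 6  ⊔preds=1111  new=1111  stable
  step 8. node 0  ⊔preds=1111  new=0011  stable
  step 9. node 1  ⊔preds=1111  new=1111  stable
  step 10. node 2  ⊔preds=1111  new=1111  stable
  step 11. node 3  ⊔preds=1111  new=1111  stable

Least fixpoint reached:
  node 0: 0011
  node 1: 1111
  node 2: 1111
  node 3: 1111
  node 4: 1111
  node 5: 1101
  node 6: 1111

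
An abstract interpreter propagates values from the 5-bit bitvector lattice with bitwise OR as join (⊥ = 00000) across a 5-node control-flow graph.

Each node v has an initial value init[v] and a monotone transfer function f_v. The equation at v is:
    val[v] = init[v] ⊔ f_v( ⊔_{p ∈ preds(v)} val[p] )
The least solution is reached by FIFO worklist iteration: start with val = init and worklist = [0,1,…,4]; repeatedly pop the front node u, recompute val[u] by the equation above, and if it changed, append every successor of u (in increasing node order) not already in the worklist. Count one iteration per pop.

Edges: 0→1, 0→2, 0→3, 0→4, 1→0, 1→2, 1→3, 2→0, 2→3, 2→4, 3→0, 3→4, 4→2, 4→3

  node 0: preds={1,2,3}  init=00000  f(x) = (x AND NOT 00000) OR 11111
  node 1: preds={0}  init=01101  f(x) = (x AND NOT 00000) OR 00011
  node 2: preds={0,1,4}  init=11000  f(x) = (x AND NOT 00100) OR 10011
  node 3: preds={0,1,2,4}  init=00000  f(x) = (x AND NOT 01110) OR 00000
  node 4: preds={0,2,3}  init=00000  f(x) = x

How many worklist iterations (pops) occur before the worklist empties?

8

Trace (8 dequeues):
  [1] u=0 | in 11101 | out 11111 | prev 00000 | push {}
  [2] u=1 | in 11111 | out 11111 | prev 01101 | push {0}
  [3] u=2 | in 11111 | out 11011 | prev 11000 | push {}
  [4] u=3 | in 11111 | out 10001 | prev 00000 | push {}
  [5] u=4 | in 11111 | out 11111 | prev 00000 | push {2,3}
  [6] u=0 | in 11111 | out 11111 | ==
  [7] u=2 | in 11111 | out 11011 | ==
  [8] u=3 | in 11111 | out 10001 | ==

Converged values:
  [0] 11111
  [1] 11111
  [2] 11011
  [3] 10001
  [4] 11111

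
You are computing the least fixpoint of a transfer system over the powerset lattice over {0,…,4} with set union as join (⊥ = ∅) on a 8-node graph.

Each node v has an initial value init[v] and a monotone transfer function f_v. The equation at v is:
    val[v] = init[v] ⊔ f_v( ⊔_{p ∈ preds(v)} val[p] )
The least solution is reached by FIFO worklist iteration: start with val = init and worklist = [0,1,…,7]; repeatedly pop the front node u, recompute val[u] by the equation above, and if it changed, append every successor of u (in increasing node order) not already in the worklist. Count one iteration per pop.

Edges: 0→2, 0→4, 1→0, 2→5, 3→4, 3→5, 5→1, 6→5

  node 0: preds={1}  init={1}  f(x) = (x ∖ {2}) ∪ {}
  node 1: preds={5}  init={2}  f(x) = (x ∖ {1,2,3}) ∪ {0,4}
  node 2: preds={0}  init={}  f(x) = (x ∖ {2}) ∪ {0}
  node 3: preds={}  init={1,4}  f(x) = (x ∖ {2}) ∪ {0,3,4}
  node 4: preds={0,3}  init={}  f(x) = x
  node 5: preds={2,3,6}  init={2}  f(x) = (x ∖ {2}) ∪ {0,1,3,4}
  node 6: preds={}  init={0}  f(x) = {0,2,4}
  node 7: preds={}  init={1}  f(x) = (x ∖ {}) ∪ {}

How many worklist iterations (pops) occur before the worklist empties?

14

Trace (14 dequeues):
  [1] u=0 | in {2} | out {1} | ==
  [2] u=1 | in {2} | out {0,2,4} | prev {2} | push {0}
  [3] u=2 | in {1} | out {0,1} | prev {} | push {}
  [4] u=3 | in {} | out {0,1,3,4} | prev {1,4} | push {}
  [5] u=4 | in {0,1,3,4} | out {0,1,3,4} | prev {} | push {}
  [6] u=5 | in {0,1,3,4} | out {0,1,2,3,4} | prev {2} | push {1}
  [7] u=6 | in {} | out {0,2,4} | prev {0} | push {5}
  [8] u=7 | in {} | out {1} | ==
  [9] u=0 | in {0,2,4} | out {0,1,4} | prev {1} | push {2,4}
  [10] u=1 | in {0,1,2,3,4} | out {0,2,4} | ==
  [11] u=5 | in {0,1,2,3,4} | out {0,1,2,3,4} | ==
  [12] u=2 | in {0,1,4} | out {0,1,4} | prev {0,1} | push {5}
  [13] u=4 | in {0,1,3,4} | out {0,1,3,4} | ==
  [14] u=5 | in {0,1,2,3,4} | out {0,1,2,3,4} | ==

Converged values:
  [0] {0,1,4}
  [1] {0,2,4}
  [2] {0,1,4}
  [3] {0,1,3,4}
  [4] {0,1,3,4}
  [5] {0,1,2,3,4}
  [6] {0,2,4}
  [7] {1}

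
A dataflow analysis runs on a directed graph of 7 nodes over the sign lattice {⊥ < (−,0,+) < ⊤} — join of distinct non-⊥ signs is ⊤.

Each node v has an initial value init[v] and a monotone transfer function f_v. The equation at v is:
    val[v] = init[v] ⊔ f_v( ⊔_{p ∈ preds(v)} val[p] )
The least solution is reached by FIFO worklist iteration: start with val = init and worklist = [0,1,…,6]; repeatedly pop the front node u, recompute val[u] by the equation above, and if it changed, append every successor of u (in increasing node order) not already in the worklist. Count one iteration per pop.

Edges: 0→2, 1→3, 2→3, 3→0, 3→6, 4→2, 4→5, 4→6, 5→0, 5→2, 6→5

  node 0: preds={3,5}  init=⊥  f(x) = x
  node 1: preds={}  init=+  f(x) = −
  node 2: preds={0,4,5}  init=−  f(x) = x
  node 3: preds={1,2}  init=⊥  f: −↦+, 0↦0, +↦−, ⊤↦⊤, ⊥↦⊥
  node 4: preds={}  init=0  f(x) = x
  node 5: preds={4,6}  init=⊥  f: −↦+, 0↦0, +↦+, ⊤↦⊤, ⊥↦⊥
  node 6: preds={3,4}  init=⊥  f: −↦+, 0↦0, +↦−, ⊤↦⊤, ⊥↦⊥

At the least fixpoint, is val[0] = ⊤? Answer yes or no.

Iteration log — 12 steps:
  step 1. node 0  ⊔preds=⊥  new=⊥  stable
  step 2. node 1  ⊔preds=⊥  new=⊤  old=+  +wl: 
  step 3. node 2  ⊔preds=0  new=⊤  old=−  +wl: 
  step 4. node 3  ⊔preds=⊤  new=⊤  old=⊥  +wl: 0
  step 5. node 4  ⊔preds=⊥  new=0  stable
  step 6. node 5  ⊔preds=0  new=0  old=⊥  +wl: 2
  step 7. node 6  ⊔preds=⊤  new=⊤  old=⊥  +wl: 5
  step 8. node 0  ⊔preds=⊤  new=⊤  old=⊥  +wl: 
  step 9. node 2  ⊔preds=⊤  new=⊤  stable
  step 10. node 5  ⊔preds=⊤  new=⊤  old=0  +wl: 0,2
  step 11. node 0  ⊔preds=⊤  new=⊤  stable
  step 12. node 2  ⊔preds=⊤  new=⊤  stable

Least fixpoint reached:
  node 0: ⊤
  node 1: ⊤
  node 2: ⊤
  node 3: ⊤
  node 4: 0
  node 5: ⊤
  node 6: ⊤

yes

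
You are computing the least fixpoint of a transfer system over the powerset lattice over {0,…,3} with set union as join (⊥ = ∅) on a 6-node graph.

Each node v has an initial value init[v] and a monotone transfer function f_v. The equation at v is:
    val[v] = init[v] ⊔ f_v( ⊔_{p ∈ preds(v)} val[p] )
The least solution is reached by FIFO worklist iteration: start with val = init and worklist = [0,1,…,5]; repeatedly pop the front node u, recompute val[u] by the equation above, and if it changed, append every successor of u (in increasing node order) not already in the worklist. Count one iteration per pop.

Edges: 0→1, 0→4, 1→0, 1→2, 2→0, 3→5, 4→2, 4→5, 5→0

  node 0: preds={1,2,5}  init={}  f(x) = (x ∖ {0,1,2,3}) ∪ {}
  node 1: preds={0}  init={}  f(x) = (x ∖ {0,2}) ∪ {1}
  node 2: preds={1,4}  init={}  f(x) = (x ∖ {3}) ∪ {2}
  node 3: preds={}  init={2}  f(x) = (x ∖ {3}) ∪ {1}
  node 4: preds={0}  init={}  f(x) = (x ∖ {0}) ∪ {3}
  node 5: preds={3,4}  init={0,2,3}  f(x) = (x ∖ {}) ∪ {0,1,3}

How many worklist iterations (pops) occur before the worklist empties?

8

Worklist (8 pops):
  #1 pop 0: in={0,2,3} → {} (no change)
  #2 pop 1: in={} → {1} (was {}); enqueue [0]
  #3 pop 2: in={1} → {1,2} (was {}); enqueue []
  #4 pop 3: in={} → {1,2} (was {2}); enqueue []
  #5 pop 4: in={} → {3} (was {}); enqueue [2]
  #6 pop 5: in={1,2,3} → {0,1,2,3} (was {0,2,3}); enqueue []
  #7 pop 0: in={0,1,2,3} → {} (no change)
  #8 pop 2: in={1,3} → {1,2} (no change)

Fixpoint:
  val[0] = {}
  val[1] = {1}
  val[2] = {1,2}
  val[3] = {1,2}
  val[4] = {3}
  val[5] = {0,1,2,3}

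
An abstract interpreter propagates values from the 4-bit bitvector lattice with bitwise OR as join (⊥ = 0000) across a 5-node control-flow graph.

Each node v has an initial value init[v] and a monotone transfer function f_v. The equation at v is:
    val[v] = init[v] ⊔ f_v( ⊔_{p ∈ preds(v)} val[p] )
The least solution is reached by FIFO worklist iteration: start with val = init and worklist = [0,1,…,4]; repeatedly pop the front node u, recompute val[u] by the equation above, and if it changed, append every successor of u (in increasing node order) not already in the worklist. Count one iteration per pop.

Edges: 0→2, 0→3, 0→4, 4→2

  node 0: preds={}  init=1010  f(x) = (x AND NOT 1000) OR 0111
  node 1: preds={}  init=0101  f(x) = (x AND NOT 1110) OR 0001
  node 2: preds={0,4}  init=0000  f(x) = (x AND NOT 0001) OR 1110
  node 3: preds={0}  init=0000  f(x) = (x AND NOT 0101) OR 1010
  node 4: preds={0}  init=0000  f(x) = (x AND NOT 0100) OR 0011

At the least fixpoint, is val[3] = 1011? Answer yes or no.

no

Iteration log — 6 steps:
  step 1. node 0  ⊔preds=0000  new=1111  old=1010  +wl: 
  step 2. node 1  ⊔preds=0000  new=0101  stable
  step 3. node 2  ⊔preds=1111  new=1110  old=0000  +wl: 
  step 4. node 3  ⊔preds=1111  new=1010  old=0000  +wl: 
  step 5. node 4  ⊔preds=1111  new=1011  old=0000  +wl: 2
  step 6. node 2  ⊔preds=1111  new=1110  stable

Least fixpoint reached:
  node 0: 1111
  node 1: 0101
  node 2: 1110
  node 3: 1010
  node 4: 1011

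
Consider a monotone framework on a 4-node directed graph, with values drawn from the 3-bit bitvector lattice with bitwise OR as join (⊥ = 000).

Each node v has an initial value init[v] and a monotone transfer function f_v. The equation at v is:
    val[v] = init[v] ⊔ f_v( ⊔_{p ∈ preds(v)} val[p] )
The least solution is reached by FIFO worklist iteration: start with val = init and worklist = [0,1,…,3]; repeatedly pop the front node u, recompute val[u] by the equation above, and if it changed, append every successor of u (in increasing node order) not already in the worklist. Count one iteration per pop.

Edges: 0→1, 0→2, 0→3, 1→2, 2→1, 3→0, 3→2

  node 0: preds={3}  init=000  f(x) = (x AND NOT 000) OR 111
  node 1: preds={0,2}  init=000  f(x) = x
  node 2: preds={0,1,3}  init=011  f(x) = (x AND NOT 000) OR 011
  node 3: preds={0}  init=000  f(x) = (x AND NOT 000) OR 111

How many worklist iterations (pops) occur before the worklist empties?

Worklist (7 pops):
  #1 pop 0: in=000 → 111 (was 000); enqueue []
  #2 pop 1: in=111 → 111 (was 000); enqueue []
  #3 pop 2: in=111 → 111 (was 011); enqueue [1]
  #4 pop 3: in=111 → 111 (was 000); enqueue [0,2]
  #5 pop 1: in=111 → 111 (no change)
  #6 pop 0: in=111 → 111 (no change)
  #7 pop 2: in=111 → 111 (no change)

Fixpoint:
  val[0] = 111
  val[1] = 111
  val[2] = 111
  val[3] = 111

7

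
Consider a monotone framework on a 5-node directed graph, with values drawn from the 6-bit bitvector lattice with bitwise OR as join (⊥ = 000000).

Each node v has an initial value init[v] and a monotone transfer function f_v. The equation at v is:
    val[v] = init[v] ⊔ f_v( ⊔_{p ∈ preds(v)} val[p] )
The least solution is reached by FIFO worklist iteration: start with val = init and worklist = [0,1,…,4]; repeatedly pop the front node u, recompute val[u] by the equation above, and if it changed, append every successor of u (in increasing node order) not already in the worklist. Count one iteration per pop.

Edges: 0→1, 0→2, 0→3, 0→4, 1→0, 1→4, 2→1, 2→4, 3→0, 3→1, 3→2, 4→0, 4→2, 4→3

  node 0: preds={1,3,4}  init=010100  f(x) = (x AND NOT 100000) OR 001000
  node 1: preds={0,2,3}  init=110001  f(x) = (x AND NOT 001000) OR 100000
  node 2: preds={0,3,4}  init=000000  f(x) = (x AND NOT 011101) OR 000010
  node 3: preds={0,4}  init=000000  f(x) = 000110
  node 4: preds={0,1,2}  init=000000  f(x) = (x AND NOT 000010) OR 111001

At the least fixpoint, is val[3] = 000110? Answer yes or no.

yes

Worklist (12 pops):
  #1 pop 0: in=110001 → 011101 (was 010100); enqueue []
  #2 pop 1: in=011101 → 110101 (was 110001); enqueue [0]
  #3 pop 2: in=011101 → 000010 (was 000000); enqueue [1]
  #4 pop 3: in=011101 → 000110 (was 000000); enqueue [2]
  #5 pop 4: in=111111 → 111101 (was 000000); enqueue [3]
  #6 pop 0: in=111111 → 011111 (was 011101); enqueue [4]
  #7 pop 1: in=011111 → 110111 (was 110101); enqueue [0]
  #8 pop 2: in=111111 → 100010 (was 000010); enqueue [1]
  #9 pop 3: in=111111 → 000110 (no change)
  #10 pop 4: in=111111 → 111101 (no change)
  #11 pop 0: in=111111 → 011111 (no change)
  #12 pop 1: in=111111 → 110111 (no change)

Fixpoint:
  val[0] = 011111
  val[1] = 110111
  val[2] = 100010
  val[3] = 000110
  val[4] = 111101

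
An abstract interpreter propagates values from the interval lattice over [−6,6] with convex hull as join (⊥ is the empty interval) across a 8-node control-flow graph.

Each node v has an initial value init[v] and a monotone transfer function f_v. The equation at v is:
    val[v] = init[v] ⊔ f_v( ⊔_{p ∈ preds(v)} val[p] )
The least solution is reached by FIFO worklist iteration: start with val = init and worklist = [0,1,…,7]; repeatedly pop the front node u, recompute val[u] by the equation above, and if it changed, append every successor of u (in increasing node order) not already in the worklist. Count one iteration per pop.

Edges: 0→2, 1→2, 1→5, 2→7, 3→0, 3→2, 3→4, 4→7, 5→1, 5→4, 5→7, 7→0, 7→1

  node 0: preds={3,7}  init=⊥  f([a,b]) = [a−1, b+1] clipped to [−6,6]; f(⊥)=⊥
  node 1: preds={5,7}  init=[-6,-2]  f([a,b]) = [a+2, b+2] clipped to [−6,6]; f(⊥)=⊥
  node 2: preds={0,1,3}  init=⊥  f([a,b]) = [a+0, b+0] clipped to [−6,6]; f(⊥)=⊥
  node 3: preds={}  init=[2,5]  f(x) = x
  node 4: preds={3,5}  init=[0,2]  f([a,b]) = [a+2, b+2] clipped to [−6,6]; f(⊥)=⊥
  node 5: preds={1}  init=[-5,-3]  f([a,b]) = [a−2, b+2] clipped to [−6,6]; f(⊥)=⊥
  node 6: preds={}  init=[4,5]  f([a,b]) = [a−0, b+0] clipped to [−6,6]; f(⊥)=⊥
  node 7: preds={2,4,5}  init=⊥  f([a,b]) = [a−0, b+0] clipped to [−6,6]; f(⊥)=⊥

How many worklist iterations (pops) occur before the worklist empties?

Iteration log — 16 steps:
  step 1. node 0  ⊔preds=[2,5]  new=[1,6]  old=⊥  +wl: 
  step 2. node 1  ⊔preds=[-5,-3]  new=[-6,-1]  old=[-6,-2]  +wl: 
  step 3. node 2  ⊔preds=[-6,6]  new=[-6,6]  old=⊥  +wl: 
  step 4. node 3  ⊔preds=⊥  new=[2,5]  stable
  step 5. node 4  ⊔preds=[-5,5]  new=[-3,6]  old=[0,2]  +wl: 
  step 6. node 5  ⊔preds=[-6,-1]  new=[-6,1]  old=[-5,-3]  +wl: 1,4
  step 7. node 6  ⊔preds=⊥  new=[4,5]  stable
  step 8. node 7  ⊔preds=[-6,6]  new=[-6,6]  old=⊥  +wl: 0
  step 9. node 1  ⊔preds=[-6,6]  new=[-6,6]  old=[-6,-1]  +wl: 2,5
  step 10. node 4  ⊔preds=[-6,5]  new=[-4,6]  old=[-3,6]  +wl: 7
  step 11. node 0  ⊔preds=[-6,6]  new=[-6,6]  old=[1,6]  +wl: 
  step 12. node 2  ⊔preds=[-6,6]  new=[-6,6]  stable
  step 13. node 5  ⊔preds=[-6,6]  new=[-6,6]  old=[-6,1]  +wl: 1,4
  step 14. node 7  ⊔preds=[-6,6]  new=[-6,6]  stable
  step 15. node 1  ⊔preds=[-6,6]  new=[-6,6]  stable
  step 16. node 4  ⊔preds=[-6,6]  new=[-4,6]  stable

Least fixpoint reached:
  node 0: [-6,6]
  node 1: [-6,6]
  node 2: [-6,6]
  node 3: [2,5]
  node 4: [-4,6]
  node 5: [-6,6]
  node 6: [4,5]
  node 7: [-6,6]

16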